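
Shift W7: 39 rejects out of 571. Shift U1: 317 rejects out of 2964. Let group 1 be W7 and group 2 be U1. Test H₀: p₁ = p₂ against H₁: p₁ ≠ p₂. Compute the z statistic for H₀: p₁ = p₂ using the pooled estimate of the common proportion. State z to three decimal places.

z = -2.810

p̂₁ = 39/571 = 0.068301, p̂₂ = 317/2964 = 0.106950.
Pooled p̂ = (39+317)/(571+2964) = 356/3535 = 0.100707.
SE = √(p̂(1−p̂)(1/n₁+1/n₂)) = √(0.100707·0.899293·0.0020887) = √(0.000189163) = 0.013754.
z = (0.068301 − 0.106950)/0.013754 = -0.038649/0.013754 = -2.810.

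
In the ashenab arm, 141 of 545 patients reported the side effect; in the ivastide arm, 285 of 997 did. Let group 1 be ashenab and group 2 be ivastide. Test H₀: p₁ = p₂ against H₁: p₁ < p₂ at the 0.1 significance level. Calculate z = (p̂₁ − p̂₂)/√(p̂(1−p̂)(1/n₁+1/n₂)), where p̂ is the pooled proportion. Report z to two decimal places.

p̂₁ = 141/545 ≈ 0.2587, p̂₂ = 285/997 ≈ 0.2859.
Pooled p̂ = (141+285)/(545+997) = 426/1542 = 0.2763.
SE = √(p̂(1−p̂)(1/n₁+1/n₂)) = √(0.2763·0.7237·0.00283787) = √(0.000567411) = 0.0238.
z = (0.2587 − 0.2859)/0.0238 = -0.0272/0.0238 = -1.14.
p-value = P(Z < -1.139) ≈ 0.1273, so at α = 0.1 we fail to reject H₀.

z = -1.14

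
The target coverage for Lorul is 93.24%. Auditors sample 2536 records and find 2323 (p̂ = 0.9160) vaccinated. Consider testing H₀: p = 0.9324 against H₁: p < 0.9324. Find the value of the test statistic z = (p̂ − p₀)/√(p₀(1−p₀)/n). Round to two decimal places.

z = -3.29

p̂ = 2323/2536 ≈ 0.916009.
SE = √(p₀(1−p₀)/n) = √(0.06303/2536) = 0.004985.
z = (0.916009 − 0.9324)/0.004985 = -0.016391/0.004985 = -3.29.
p-value = P(Z < -3.288) ≈ 0.0005.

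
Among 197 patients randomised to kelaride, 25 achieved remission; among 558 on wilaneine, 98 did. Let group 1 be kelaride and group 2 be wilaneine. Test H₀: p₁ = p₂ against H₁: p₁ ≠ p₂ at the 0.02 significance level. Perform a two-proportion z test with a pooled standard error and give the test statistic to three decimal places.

z = -1.592

p̂₁ = 25/197 = 0.12690, p̂₂ = 98/558 = 0.17563.
Pooled p̂ = (25+98)/(197+558) = 123/755 = 0.16291.
SE = √(0.136373 × 0.00686826) = 0.03060.
z = (0.12690 − 0.17563)/0.03060 = -0.04873/0.03060 = -1.592.
p-value = 2·P(Z > 1.592) ≈ 0.1114, so at α = 0.02 we fail to reject H₀.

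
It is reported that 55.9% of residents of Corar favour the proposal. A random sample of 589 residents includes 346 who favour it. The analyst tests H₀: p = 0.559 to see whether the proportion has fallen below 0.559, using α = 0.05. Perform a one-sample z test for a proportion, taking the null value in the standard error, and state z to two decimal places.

p̂ = 346/589 ≈ 0.5874.
Under H₀, SE = √(0.559·0.441/589) = √(0.000418538) = 0.0205.
z = (0.5874 − 0.559)/0.0205 = 0.0284/0.0205 = 1.39.
p-value = P(Z < 1.390) ≈ 0.9177; since p > α = 0.05, fail to reject H₀.

z = 1.39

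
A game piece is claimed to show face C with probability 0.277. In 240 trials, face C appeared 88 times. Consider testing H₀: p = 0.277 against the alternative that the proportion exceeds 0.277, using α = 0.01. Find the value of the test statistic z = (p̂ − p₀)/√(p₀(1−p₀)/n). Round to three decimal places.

p̂ = 88/240 = 0.36667.
Under H₀, SE = √(0.277·0.723/240) = √(0.000834463) = 0.02889.
z = (0.36667 − 0.277)/0.02889 = 0.08967/0.02889 = 3.104.
p-value = P(Z > 3.104) ≈ 0.0010; since p < α = 0.01, reject H₀.

z = 3.104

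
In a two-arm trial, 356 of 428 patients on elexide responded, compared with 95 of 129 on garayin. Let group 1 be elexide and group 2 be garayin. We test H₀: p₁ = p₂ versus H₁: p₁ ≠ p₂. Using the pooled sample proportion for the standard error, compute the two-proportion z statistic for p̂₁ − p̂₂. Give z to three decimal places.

p̂₁ = 356/428 = 0.83178, p̂₂ = 95/129 = 0.73643.
Pooled p̂ = (356+95)/(428+129) = 451/557 = 0.80969.
SE = √(0.154089 × 0.0100884) = 0.03943.
z = (0.83178 − 0.73643)/0.03943 = 0.09535/0.03943 = 2.418.

z = 2.418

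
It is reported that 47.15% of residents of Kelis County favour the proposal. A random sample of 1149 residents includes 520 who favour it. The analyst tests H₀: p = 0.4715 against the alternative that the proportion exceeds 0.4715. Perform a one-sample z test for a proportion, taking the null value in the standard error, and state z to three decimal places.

z = -1.286

p̂ = 520/1149 = 0.452567.
Standard error under H₀: √(0.4715×0.5285/1149) = 0.014727.
z = (0.452567 − 0.4715)/0.014727 = -0.018933/0.014727 = -1.286.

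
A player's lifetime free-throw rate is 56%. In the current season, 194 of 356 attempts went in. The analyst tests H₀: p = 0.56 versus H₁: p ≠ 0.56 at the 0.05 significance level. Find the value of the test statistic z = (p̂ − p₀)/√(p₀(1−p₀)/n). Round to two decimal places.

z = -0.57

p̂ = 194/356 = 0.5449.
SE = √(p₀(1−p₀)/n) = √(0.2464/356) = 0.0263.
z = (0.5449 − 0.56)/0.0263 = -0.0151/0.0263 = -0.57.
Two-sided p-value ≈ 2·Φ(−0.572) = 0.5671; since p > α = 0.05, fail to reject H₀.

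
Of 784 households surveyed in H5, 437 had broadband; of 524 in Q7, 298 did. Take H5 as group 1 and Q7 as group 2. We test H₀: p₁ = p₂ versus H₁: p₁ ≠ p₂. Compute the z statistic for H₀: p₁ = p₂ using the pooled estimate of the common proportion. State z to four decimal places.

p̂₁ = 437/784 = 0.557398, p̂₂ = 298/524 = 0.568702.
Pooled p̂ = (437+298)/(784+524) = 735/1308 = 0.561927.
SE = √(p̂(1−p̂)(1/n₁+1/n₂)) = √(0.561927·0.438073·0.00318391) = √(0.000783767) = 0.027996.
z = (0.557398 − 0.568702)/0.027996 = -0.011304/0.027996 = -0.4038.

z = -0.4038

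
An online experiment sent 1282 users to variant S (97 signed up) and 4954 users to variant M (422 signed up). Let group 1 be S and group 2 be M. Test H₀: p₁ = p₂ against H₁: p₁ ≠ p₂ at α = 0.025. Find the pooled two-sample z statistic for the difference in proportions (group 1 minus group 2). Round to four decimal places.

p̂₁ = 97/1282 = 0.0756630, p̂₂ = 422/4954 = 0.0851837.
Pooled p̂ = (97+422)/(1282+4954) = 519/6236 = 0.0832264.
SE = √(0.0762998 × 0.000981888) = 0.0086555.
z = (0.0756630 − 0.0851837)/0.0086555 = -0.0095207/0.0086555 = -1.1000.
Two-sided p-value ≈ 2·Φ(−1.100) = 0.2714, so at α = 0.025 we fail to reject H₀.

z = -1.1000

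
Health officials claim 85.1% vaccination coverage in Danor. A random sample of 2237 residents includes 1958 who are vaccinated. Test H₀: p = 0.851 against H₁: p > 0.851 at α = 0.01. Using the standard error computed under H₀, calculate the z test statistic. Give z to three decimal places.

z = 3.225

p̂ = 1958/2237 ≈ 0.875279.
SE = √(p₀(1−p₀)/n) = √(0.1268/2237) = 0.007529.
z = (0.875279 − 0.851)/0.007529 = 0.024279/0.007529 = 3.225.
p-value = P(Z > 3.225) ≈ 0.0006, so at α = 0.01 we reject H₀.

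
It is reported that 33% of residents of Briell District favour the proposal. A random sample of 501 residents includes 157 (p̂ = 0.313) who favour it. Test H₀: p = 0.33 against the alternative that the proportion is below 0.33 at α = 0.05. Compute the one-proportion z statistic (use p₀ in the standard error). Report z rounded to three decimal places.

z = -0.791

p̂ = 157/501 = 0.313373.
Under H₀, SE = √(0.33·0.67/501) = √(0.000441317) = 0.021008.
z = (0.313373 − 0.33)/0.021008 = -0.016627/0.021008 = -0.791.
p-value = P(Z < -0.791) ≈ 0.2143; since p > α = 0.05, fail to reject H₀.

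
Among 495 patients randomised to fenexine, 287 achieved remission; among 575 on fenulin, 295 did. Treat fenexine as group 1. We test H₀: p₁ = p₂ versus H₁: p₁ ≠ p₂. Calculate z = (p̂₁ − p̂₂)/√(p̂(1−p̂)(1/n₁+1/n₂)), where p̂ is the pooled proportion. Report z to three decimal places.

p̂₁ = 287/495 = 0.57980, p̂₂ = 295/575 = 0.51304.
Pooled p̂ = (287+295)/(495+575) = 582/1070 = 0.54393.
SE = √(p̂(1−p̂)(1/n₁+1/n₂)) = √(0.54393·0.45607·0.00375933) = √(0.00093258) = 0.03054.
z = (0.57980 − 0.51304)/0.03054 = 0.06676/0.03054 = 2.186.

z = 2.186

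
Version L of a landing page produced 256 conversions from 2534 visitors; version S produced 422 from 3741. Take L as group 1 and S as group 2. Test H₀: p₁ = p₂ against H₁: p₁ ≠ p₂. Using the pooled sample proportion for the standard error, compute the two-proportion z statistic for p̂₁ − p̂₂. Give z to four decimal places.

p̂₁ = 256/2534 = 0.101026, p̂₂ = 422/3741 = 0.112804.
Pooled p̂ = (256+422)/(2534+3741) = 678/6275 = 0.108048.
SE = √(0.0963735 × 0.000661941) = 0.007987.
z = (0.101026 − 0.112804)/0.007987 = -0.011778/0.007987 = -1.4746.
Two-sided p-value ≈ 2·Φ(−1.475) = 0.1403.

z = -1.4746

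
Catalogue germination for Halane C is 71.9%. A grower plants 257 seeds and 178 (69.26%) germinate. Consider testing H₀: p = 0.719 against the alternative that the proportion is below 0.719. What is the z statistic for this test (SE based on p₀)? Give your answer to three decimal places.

p̂ = 178/257 ≈ 0.69261.
SE = √(p₀(1−p₀)/n) = √(0.20204/257) = 0.02804.
z = (0.69261 − 0.719)/0.02804 = -0.02639/0.02804 = -0.941.
p-value = P(Z < -0.941) ≈ 0.1733.

z = -0.941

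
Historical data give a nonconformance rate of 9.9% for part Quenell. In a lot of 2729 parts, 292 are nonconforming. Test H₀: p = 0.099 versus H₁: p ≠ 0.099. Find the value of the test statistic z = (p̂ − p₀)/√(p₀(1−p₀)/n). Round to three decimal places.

z = 1.399

p̂ = 292/2729 = 0.10700.
Under H₀, SE = √(0.099·0.901/2729) = √(3.26856e-05) = 0.00572.
z = (0.10700 − 0.099)/0.00572 = 0.00800/0.00572 = 1.399.
p-value = 2·P(Z > 1.399) ≈ 0.1618.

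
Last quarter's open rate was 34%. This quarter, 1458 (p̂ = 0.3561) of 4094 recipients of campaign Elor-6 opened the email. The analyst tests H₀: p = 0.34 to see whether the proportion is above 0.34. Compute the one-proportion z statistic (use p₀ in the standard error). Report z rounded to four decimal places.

p̂ = 1458/4094 = 0.3561309.
Under H₀, SE = √(0.34·0.66/4094) = √(5.48119e-05) = 0.0074035.
z = (0.3561309 − 0.34)/0.0074035 = 0.0161309/0.0074035 = 2.1788.

z = 2.1788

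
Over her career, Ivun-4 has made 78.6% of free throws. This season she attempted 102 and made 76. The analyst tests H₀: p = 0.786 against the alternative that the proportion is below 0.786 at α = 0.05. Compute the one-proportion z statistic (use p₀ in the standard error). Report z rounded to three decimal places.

z = -1.007

p̂ = 76/102 = 0.74510.
Standard error under H₀: √(0.786×0.214/102) = 0.04061.
z = (0.74510 − 0.786)/0.04061 = -0.04090/0.04061 = -1.007.
p-value = P(Z < -1.007) ≈ 0.1569, so at α = 0.05 we fail to reject H₀.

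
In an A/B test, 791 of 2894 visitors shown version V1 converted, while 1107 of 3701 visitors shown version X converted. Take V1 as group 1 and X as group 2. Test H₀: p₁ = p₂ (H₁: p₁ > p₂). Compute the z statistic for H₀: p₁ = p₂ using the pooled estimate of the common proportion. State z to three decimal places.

z = -2.295

p̂₁ = 791/2894 ≈ 0.273324, p̂₂ = 1107/3701 ≈ 0.299108.
Pooled p̂ = (791+1107)/(2894+3701) = 1898/6595 = 0.287794.
SE = √(p̂(1−p̂)(1/n₁+1/n₂)) = √(0.287794·0.712206·0.00061574) = √(0.000126207) = 0.011234.
z = (0.273324 − 0.299108)/0.011234 = -0.025784/0.011234 = -2.295.
p-value = P(Z > -2.295) ≈ 0.9891.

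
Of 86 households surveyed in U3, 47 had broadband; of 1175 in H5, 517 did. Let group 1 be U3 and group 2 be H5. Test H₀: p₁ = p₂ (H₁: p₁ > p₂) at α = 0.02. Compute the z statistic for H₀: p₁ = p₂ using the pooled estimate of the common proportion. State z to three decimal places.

p̂₁ = 47/86 ≈ 0.54651, p̂₂ = 517/1175 ≈ 0.44000.
Pooled p̂ = (47+517)/(86+1175) = 564/1261 = 0.44726.
SE = √(p̂(1−p̂)(1/n₁+1/n₂)) = √(0.44726·0.55274·0.012479) = √(0.00308504) = 0.05554.
z = (0.54651 − 0.44000)/0.05554 = 0.10651/0.05554 = 1.918.
p-value = P(Z > 1.918) ≈ 0.0276. With α = 0.02, fail to reject H₀.

z = 1.918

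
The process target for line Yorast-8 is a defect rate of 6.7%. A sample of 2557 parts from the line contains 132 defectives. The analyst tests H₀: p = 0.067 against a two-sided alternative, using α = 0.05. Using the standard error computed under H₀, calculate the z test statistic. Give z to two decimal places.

p̂ = 132/2557 = 0.05162.
SE = √(p₀(1−p₀)/n) = √(0.062511/2557) = 0.00494.
z = (0.05162 − 0.067)/0.00494 = -0.01538/0.00494 = -3.11.
Two-sided p-value ≈ 2·Φ(−3.110) = 0.0019. With α = 0.05, reject H₀.

z = -3.11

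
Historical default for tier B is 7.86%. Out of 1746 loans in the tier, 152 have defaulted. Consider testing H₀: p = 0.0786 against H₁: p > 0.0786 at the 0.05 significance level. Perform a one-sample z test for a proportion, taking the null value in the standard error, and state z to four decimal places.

z = 1.3130

p̂ = 152/1746 ≈ 0.087056.
SE = √(p₀(1−p₀)/n) = √(0.072422/1746) = 0.006440.
z = (0.087056 − 0.0786)/0.006440 = 0.008456/0.006440 = 1.3130.
p-value = P(Z > 1.313) ≈ 0.0946; since p > α = 0.05, fail to reject H₀.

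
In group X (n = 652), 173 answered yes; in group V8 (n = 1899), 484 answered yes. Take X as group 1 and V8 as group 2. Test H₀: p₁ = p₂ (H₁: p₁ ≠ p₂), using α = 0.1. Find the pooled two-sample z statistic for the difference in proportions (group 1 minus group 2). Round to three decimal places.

z = 0.527

p̂₁ = 173/652 ≈ 0.26534, p̂₂ = 484/1899 ≈ 0.25487.
Pooled p̂ = (173+484)/(652+1899) = 657/2551 = 0.25755.
SE = √(0.191216 × 0.00206034) = 0.01985.
z = (0.26534 − 0.25487)/0.01985 = 0.01047/0.01985 = 0.527.
Two-sided p-value ≈ 2·Φ(−0.527) = 0.5980, so at α = 0.1 we fail to reject H₀.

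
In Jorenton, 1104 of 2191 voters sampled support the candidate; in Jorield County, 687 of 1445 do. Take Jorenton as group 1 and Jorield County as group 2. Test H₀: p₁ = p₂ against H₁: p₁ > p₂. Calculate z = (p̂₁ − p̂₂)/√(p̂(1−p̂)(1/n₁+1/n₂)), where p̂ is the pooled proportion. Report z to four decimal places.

p̂₁ = 1104/2191 ≈ 0.503880, p̂₂ = 687/1445 ≈ 0.475433.
Pooled p̂ = (1104+687)/(2191+1445) = 1791/3636 = 0.492574.
SE = √(p̂(1−p̂)(1/n₁+1/n₂)) = √(0.492574·0.507426·0.00114845) = √(0.00028705) = 0.016943.
z = (0.503880 − 0.475433)/0.016943 = 0.028447/0.016943 = 1.6790.
p-value = P(Z > 1.679) ≈ 0.0466.

z = 1.6790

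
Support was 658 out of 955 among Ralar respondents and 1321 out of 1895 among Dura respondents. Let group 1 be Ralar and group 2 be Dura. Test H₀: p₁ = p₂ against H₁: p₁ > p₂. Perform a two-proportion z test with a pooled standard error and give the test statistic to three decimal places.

p̂₁ = 658/955 = 0.68901, p̂₂ = 1321/1895 = 0.69710.
Pooled p̂ = (658+1321)/(955+1895) = 1979/2850 = 0.69439.
SE = √(0.212214 × 0.00157482) = 0.01828.
z = (0.68901 − 0.69710)/0.01828 = -0.00809/0.01828 = -0.443.

z = -0.443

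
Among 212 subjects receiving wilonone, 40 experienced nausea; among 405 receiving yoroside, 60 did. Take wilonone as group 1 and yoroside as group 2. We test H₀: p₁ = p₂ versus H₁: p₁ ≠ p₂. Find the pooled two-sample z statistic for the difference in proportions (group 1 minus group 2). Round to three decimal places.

p̂₁ = 40/212 ≈ 0.18868, p̂₂ = 60/405 ≈ 0.14815.
Pooled p̂ = (40+60)/(212+405) = 100/617 = 0.16207.
SE = √(p̂(1−p̂)(1/n₁+1/n₂)) = √(0.16207·0.83793·0.00718612) = √(0.000975921) = 0.03124.
z = (0.18868 − 0.14815)/0.03124 = 0.04053/0.03124 = 1.297.
p-value = 2·P(Z > 1.297) ≈ 0.1945.

z = 1.297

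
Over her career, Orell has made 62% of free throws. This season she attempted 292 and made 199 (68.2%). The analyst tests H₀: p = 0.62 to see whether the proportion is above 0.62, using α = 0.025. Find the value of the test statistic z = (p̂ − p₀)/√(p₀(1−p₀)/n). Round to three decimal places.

z = 2.165

p̂ = 199/292 ≈ 0.68151.
Standard error under H₀: √(0.62×0.38/292) = 0.02841.
z = (0.68151 − 0.62)/0.02841 = 0.06151/0.02841 = 2.165.
p-value = P(Z > 2.165) ≈ 0.0152. With α = 0.025, reject H₀.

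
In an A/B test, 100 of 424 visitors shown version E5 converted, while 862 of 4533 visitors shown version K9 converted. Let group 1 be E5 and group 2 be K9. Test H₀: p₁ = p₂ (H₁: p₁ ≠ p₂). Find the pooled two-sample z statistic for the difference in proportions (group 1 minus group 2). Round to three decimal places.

z = 2.275

p̂₁ = 100/424 ≈ 0.23585, p̂₂ = 862/4533 ≈ 0.19016.
Pooled p̂ = (100+862)/(424+4533) = 962/4957 = 0.19407.
SE = √(0.156406 × 0.0025791) = 0.02008.
z = (0.23585 − 0.19016)/0.02008 = 0.04569/0.02008 = 2.275.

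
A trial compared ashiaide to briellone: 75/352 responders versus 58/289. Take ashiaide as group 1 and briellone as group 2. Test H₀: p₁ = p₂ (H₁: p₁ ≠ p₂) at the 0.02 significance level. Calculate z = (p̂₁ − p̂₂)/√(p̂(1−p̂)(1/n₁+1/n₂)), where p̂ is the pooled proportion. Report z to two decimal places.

z = 0.38

p̂₁ = 75/352 = 0.21307, p̂₂ = 58/289 = 0.20069.
Pooled p̂ = (75+58)/(352+289) = 133/641 = 0.20749.
SE = √(0.164437 × 0.00630112) = 0.03219.
z = (0.21307 − 0.20069)/0.03219 = 0.01238/0.03219 = 0.38.
Two-sided p-value ≈ 2·Φ(−0.384) = 0.7006; since p > α = 0.02, fail to reject H₀.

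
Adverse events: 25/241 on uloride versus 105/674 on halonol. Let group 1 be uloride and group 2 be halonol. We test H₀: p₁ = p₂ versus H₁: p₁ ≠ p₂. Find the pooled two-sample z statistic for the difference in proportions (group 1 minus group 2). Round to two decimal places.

z = -1.99

p̂₁ = 25/241 ≈ 0.1037, p̂₂ = 105/674 ≈ 0.1558.
Pooled p̂ = (25+105)/(241+674) = 130/915 = 0.1421.
SE = √(p̂(1−p̂)(1/n₁+1/n₂)) = √(0.1421·0.8579·0.00563306) = √(0.000686618) = 0.0262.
z = (0.1037 − 0.1558)/0.0262 = -0.0521/0.0262 = -1.99.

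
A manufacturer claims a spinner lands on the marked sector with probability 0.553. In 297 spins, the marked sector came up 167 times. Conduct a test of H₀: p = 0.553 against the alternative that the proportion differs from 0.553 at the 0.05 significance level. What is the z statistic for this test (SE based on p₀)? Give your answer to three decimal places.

p̂ = 167/297 = 0.56229.
Under H₀, SE = √(0.553·0.447/297) = √(0.000832293) = 0.02885.
z = (0.56229 − 0.553)/0.02885 = 0.00929/0.02885 = 0.322.
Two-sided p-value ≈ 2·Φ(−0.322) = 0.7475, so at α = 0.05 we fail to reject H₀.

z = 0.322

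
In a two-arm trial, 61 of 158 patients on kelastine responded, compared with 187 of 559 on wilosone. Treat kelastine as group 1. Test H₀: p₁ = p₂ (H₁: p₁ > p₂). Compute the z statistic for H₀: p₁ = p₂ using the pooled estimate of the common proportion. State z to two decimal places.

p̂₁ = 61/158 ≈ 0.3861, p̂₂ = 187/559 ≈ 0.3345.
Pooled p̂ = (61+187)/(158+559) = 248/717 = 0.3459.
SE = √(p̂(1−p̂)(1/n₁+1/n₂)) = √(0.3459·0.6541·0.00811802) = √(0.00183669) = 0.0429.
z = (0.3861 − 0.3345)/0.0429 = 0.0516/0.0429 = 1.20.
p-value = P(Z > 1.203) ≈ 0.1145.

z = 1.20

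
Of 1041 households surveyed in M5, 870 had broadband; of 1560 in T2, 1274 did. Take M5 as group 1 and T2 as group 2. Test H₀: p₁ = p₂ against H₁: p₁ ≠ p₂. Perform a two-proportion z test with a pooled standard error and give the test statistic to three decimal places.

z = 1.252

p̂₁ = 870/1041 ≈ 0.835735, p̂₂ = 1274/1560 ≈ 0.816667.
Pooled p̂ = (870+1274)/(1041+1560) = 2144/2601 = 0.824298.
SE = √(p̂(1−p̂)(1/n₁+1/n₂)) = √(0.824298·0.175702·0.00160164) = √(0.000231967) = 0.015230.
z = (0.835735 − 0.816667)/0.015230 = 0.019068/0.015230 = 1.252.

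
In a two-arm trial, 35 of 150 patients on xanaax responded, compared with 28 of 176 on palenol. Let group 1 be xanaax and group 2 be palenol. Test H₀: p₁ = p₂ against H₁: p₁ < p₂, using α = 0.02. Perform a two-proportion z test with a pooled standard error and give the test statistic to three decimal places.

p̂₁ = 35/150 = 0.23333, p̂₂ = 28/176 = 0.15909.
Pooled p̂ = (35+28)/(150+176) = 63/326 = 0.19325.
SE = √(p̂(1−p̂)(1/n₁+1/n₂)) = √(0.19325·0.80675·0.0123485) = √(0.0019252) = 0.04388.
z = (0.23333 − 0.15909)/0.04388 = 0.07424/0.04388 = 1.692.
p-value = P(Z < 1.692) ≈ 0.9547, so at α = 0.02 we fail to reject H₀.

z = 1.692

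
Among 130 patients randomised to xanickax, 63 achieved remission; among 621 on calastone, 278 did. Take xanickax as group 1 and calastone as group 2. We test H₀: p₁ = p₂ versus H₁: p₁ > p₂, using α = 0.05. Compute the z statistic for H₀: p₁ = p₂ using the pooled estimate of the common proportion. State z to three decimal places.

p̂₁ = 63/130 = 0.48462, p̂₂ = 278/621 = 0.44767.
Pooled p̂ = (63+278)/(130+621) = 341/751 = 0.45406.
SE = √(0.24789 × 0.00930261) = 0.04802.
z = (0.48462 − 0.44767)/0.04802 = 0.03695/0.04802 = 0.769.
p-value = P(Z > 0.769) ≈ 0.2208. With α = 0.05, fail to reject H₀.

z = 0.769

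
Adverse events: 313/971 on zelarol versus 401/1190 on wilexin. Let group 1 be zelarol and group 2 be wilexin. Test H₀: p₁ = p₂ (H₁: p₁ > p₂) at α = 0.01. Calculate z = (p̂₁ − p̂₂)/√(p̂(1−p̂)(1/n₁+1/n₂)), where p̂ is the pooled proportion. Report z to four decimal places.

z = -0.7191

p̂₁ = 313/971 ≈ 0.322348, p̂₂ = 401/1190 ≈ 0.336975.
Pooled p̂ = (313+401)/(971+1190) = 714/2161 = 0.330403.
SE = √(0.221237 × 0.0018702) = 0.020341.
z = (0.322348 − 0.336975)/0.020341 = -0.014627/0.020341 = -0.7191.
p-value = P(Z > -0.719) ≈ 0.7640; since p > α = 0.01, fail to reject H₀.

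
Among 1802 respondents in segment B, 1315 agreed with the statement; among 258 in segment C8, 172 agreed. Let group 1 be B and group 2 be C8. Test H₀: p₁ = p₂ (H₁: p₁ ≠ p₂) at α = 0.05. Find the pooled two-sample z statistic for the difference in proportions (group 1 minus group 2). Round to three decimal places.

p̂₁ = 1315/1802 = 0.729745, p̂₂ = 172/258 = 0.666667.
Pooled p̂ = (1315+172)/(1802+258) = 1487/2060 = 0.721845.
SE = √(0.200785 × 0.00443091) = 0.029827.
z = (0.729745 − 0.666667)/0.029827 = 0.063078/0.029827 = 2.115.
Two-sided p-value ≈ 2·Φ(−2.115) = 0.0344. With α = 0.05, reject H₀.

z = 2.115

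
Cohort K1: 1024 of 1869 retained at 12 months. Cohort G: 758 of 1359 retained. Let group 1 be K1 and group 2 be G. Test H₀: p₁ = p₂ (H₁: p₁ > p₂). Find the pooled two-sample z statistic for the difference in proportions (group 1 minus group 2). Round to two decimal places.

z = -0.56

p̂₁ = 1024/1869 ≈ 0.5479, p̂₂ = 758/1359 ≈ 0.5578.
Pooled p̂ = (1024+758)/(1869+1359) = 1782/3228 = 0.5520.
SE = √(0.247291 × 0.00127088) = 0.0177.
z = (0.5479 − 0.5578)/0.0177 = -0.0099/0.0177 = -0.56.
p-value = P(Z > -0.557) ≈ 0.7113.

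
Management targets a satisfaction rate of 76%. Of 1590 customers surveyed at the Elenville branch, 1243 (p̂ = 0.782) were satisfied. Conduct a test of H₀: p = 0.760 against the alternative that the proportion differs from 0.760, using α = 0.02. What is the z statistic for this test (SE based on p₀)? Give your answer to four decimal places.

z = 2.0317

p̂ = 1243/1590 ≈ 0.7817610.
SE = √(p₀(1−p₀)/n) = √(0.1824/1590) = 0.0107106.
z = (0.7817610 − 0.76)/0.0107106 = 0.0217610/0.0107106 = 2.0317.
p-value = 2·P(Z > 2.032) ≈ 0.0422, so at α = 0.02 we fail to reject H₀.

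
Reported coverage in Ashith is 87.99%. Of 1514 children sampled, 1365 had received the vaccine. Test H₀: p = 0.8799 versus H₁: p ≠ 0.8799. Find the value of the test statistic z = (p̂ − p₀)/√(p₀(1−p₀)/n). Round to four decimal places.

p̂ = 1365/1514 ≈ 0.9015852.
Standard error under H₀: √(0.8799×0.1201/1514) = 0.0083546.
z = (0.9015852 − 0.8799)/0.0083546 = 0.0216852/0.0083546 = 2.5956.
Two-sided p-value ≈ 2·Φ(−2.596) = 0.0094.

z = 2.5956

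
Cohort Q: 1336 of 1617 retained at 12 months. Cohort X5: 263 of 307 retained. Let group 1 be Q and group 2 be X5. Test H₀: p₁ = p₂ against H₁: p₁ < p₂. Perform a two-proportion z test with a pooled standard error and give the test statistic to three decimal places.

p̂₁ = 1336/1617 = 0.82622, p̂₂ = 263/307 = 0.85668.
Pooled p̂ = (1336+263)/(1617+307) = 1599/1924 = 0.83108.
SE = √(p̂(1−p̂)(1/n₁+1/n₂)) = √(0.83108·0.16892·0.00387576) = √(0.0005441) = 0.02333.
z = (0.82622 − 0.85668)/0.02333 = -0.03046/0.02333 = -1.306.
p-value = P(Z < -1.306) ≈ 0.0958.

z = -1.306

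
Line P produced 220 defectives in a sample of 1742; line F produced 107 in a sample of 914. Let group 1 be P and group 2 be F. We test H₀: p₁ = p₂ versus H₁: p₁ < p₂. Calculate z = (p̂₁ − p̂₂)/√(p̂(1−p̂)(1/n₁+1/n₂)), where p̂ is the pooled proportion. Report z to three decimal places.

z = 0.687

p̂₁ = 220/1742 = 0.12629, p̂₂ = 107/914 = 0.11707.
Pooled p̂ = (220+107)/(1742+914) = 327/2656 = 0.12312.
SE = √(p̂(1−p̂)(1/n₁+1/n₂)) = √(0.12312·0.87688·0.00166814) = √(0.000180092) = 0.01342.
z = (0.12629 − 0.11707)/0.01342 = 0.00922/0.01342 = 0.687.
p-value = P(Z < 0.687) ≈ 0.7541.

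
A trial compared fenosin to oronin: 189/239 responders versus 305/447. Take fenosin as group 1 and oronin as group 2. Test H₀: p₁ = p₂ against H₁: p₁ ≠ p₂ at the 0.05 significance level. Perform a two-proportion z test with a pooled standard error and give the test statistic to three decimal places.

z = 3.015

p̂₁ = 189/239 = 0.79079, p̂₂ = 305/447 = 0.68233.
Pooled p̂ = (189+305)/(239+447) = 494/686 = 0.72012.
SE = √(p̂(1−p̂)(1/n₁+1/n₂)) = √(0.72012·0.27988·0.00642124) = √(0.00129419) = 0.03597.
z = (0.79079 − 0.68233)/0.03597 = 0.10846/0.03597 = 3.015.
p-value = 2·P(Z > 3.015) ≈ 0.0026, so at α = 0.05 we reject H₀.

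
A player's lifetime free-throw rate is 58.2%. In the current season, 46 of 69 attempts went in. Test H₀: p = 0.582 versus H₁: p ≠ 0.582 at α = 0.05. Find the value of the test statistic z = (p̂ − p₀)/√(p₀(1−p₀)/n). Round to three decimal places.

p̂ = 46/69 = 0.66667.
Under H₀, SE = √(0.582·0.418/69) = √(0.00352574) = 0.05938.
z = (0.66667 − 0.582)/0.05938 = 0.08467/0.05938 = 1.426.
p-value = 2·P(Z > 1.426) ≈ 0.1539. With α = 0.05, fail to reject H₀.

z = 1.426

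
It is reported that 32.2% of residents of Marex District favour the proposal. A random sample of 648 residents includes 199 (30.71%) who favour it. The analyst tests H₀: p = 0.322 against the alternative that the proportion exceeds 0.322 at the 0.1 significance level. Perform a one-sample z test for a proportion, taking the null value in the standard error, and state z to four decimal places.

p̂ = 199/648 ≈ 0.307099.
Under H₀, SE = √(0.322·0.678/648) = √(0.000336907) = 0.018355.
z = (0.307099 − 0.322)/0.018355 = -0.014901/0.018355 = -0.8118.
p-value = P(Z > -0.812) ≈ 0.7916; since p > α = 0.1, fail to reject H₀.

z = -0.8118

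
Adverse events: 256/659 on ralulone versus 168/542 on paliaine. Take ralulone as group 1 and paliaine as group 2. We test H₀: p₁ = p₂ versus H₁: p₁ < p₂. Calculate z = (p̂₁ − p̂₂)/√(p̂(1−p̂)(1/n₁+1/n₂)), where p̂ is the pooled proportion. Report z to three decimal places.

p̂₁ = 256/659 ≈ 0.38847, p̂₂ = 168/542 ≈ 0.30996.
Pooled p̂ = (256+168)/(659+542) = 424/1201 = 0.35304.
SE = √(p̂(1−p̂)(1/n₁+1/n₂)) = √(0.35304·0.64696·0.00336247) = √(0.000767996) = 0.02771.
z = (0.38847 − 0.30996)/0.02771 = 0.07851/0.02771 = 2.833.

z = 2.833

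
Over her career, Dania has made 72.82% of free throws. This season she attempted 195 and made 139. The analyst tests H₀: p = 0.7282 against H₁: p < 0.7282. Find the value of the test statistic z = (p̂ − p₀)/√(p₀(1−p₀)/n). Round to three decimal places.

p̂ = 139/195 ≈ 0.71282.
Standard error under H₀: √(0.7282×0.2718/195) = 0.03186.
z = (0.71282 − 0.7282)/0.03186 = -0.01538/0.03186 = -0.483.
p-value = P(Z < -0.483) ≈ 0.3146.

z = -0.483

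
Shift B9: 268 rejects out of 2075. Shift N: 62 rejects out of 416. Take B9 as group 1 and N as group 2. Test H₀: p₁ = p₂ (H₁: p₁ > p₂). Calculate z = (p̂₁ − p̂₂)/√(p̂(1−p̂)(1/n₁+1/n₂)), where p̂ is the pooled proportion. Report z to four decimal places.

z = -1.0917

p̂₁ = 268/2075 ≈ 0.129157, p̂₂ = 62/416 ≈ 0.149038.
Pooled p̂ = (268+62)/(2075+416) = 330/2491 = 0.132477.
SE = √(0.114927 × 0.00288577) = 0.018211.
z = (0.129157 − 0.149038)/0.018211 = -0.019881/0.018211 = -1.0917.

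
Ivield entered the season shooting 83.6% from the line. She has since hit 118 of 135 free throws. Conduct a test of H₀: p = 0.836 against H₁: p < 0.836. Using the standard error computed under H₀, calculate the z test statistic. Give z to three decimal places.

z = 1.195

p̂ = 118/135 ≈ 0.87407.
SE = √(p₀(1−p₀)/n) = √(0.1371/135) = 0.03187.
z = (0.87407 − 0.836)/0.03187 = 0.03807/0.03187 = 1.195.
p-value = P(Z < 1.195) ≈ 0.8839.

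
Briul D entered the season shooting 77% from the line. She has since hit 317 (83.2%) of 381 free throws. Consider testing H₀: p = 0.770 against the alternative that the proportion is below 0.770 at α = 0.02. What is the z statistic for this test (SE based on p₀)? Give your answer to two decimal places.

p̂ = 317/381 ≈ 0.83202.
Standard error under H₀: √(0.77×0.23/381) = 0.02156.
z = (0.83202 − 0.77)/0.02156 = 0.06202/0.02156 = 2.88.
p-value = P(Z < 2.877) ≈ 0.9980. With α = 0.02, fail to reject H₀.

z = 2.88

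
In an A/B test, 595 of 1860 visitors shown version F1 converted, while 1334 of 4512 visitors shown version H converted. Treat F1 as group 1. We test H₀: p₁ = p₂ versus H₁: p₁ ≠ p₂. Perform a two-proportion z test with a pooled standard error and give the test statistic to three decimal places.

z = 1.914

p̂₁ = 595/1860 = 0.31989, p̂₂ = 1334/4512 = 0.29566.
Pooled p̂ = (595+1334)/(1860+4512) = 1929/6372 = 0.30273.
SE = √(p̂(1−p̂)(1/n₁+1/n₂)) = √(0.30273·0.69727·0.000759266) = √(0.000160269) = 0.01266.
z = (0.31989 − 0.29566)/0.01266 = 0.02423/0.01266 = 1.914.
p-value = 2·P(Z > 1.914) ≈ 0.0556.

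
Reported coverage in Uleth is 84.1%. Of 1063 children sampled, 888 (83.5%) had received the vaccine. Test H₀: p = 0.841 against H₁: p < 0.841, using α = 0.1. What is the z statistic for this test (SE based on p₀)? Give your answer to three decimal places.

p̂ = 888/1063 ≈ 0.83537.
SE = √(p₀(1−p₀)/n) = √(0.13372/1063) = 0.01122.
z = (0.83537 − 0.841)/0.01122 = -0.00563/0.01122 = -0.502.
p-value = P(Z < -0.502) ≈ 0.3079; since p > α = 0.1, fail to reject H₀.

z = -0.502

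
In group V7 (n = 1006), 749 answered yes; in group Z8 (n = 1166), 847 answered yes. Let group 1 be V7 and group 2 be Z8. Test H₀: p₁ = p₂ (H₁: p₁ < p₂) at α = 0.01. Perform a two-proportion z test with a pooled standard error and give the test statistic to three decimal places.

z = 0.954

p̂₁ = 749/1006 ≈ 0.744533, p̂₂ = 847/1166 ≈ 0.726415.
Pooled p̂ = (749+847)/(1006+1166) = 1596/2172 = 0.734807.
SE = √(p̂(1−p̂)(1/n₁+1/n₂)) = √(0.734807·0.265193·0.00185167) = √(0.000360827) = 0.018995.
z = (0.744533 − 0.726415)/0.018995 = 0.018118/0.018995 = 0.954.
p-value = P(Z < 0.954) ≈ 0.8299. With α = 0.01, fail to reject H₀.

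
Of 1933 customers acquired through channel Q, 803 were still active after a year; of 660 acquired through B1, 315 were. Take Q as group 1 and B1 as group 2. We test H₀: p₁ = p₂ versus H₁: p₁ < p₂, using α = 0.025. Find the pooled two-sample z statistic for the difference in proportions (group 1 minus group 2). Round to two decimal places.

p̂₁ = 803/1933 ≈ 0.41542, p̂₂ = 315/660 ≈ 0.47727.
Pooled p̂ = (803+315)/(1933+660) = 1118/2593 = 0.43116.
SE = √(0.245261 × 0.00203248) = 0.02233.
z = (0.41542 − 0.47727)/0.02233 = -0.06185/0.02233 = -2.77.
p-value = P(Z < -2.770) ≈ 0.0028; since p < α = 0.025, reject H₀.

z = -2.77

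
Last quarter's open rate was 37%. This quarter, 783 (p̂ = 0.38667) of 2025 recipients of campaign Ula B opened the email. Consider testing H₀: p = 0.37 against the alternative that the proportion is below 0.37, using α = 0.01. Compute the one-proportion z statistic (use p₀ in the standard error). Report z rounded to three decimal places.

z = 1.553

p̂ = 783/2025 ≈ 0.386667.
Standard error under H₀: √(0.37×0.63/2025) = 0.010729.
z = (0.386667 − 0.37)/0.010729 = 0.016667/0.010729 = 1.553.
p-value = P(Z < 1.553) ≈ 0.9398. With α = 0.01, fail to reject H₀.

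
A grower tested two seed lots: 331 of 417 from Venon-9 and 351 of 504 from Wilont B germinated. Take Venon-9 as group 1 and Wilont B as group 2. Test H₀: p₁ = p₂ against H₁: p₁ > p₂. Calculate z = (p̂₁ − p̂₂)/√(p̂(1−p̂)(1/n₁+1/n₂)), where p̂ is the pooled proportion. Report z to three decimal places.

p̂₁ = 331/417 = 0.79376, p̂₂ = 351/504 = 0.69643.
Pooled p̂ = (331+351)/(417+504) = 682/921 = 0.74050.
SE = √(0.19216 × 0.00438221) = 0.02902.
z = (0.79376 − 0.69643)/0.02902 = 0.09733/0.02902 = 3.354.

z = 3.354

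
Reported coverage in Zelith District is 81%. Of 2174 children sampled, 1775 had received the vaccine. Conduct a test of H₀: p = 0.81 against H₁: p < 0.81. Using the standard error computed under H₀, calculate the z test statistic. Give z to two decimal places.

p̂ = 1775/2174 = 0.8165.
SE = √(p₀(1−p₀)/n) = √(0.1539/2174) = 0.0084.
z = (0.8165 − 0.81)/0.0084 = 0.0065/0.0084 = 0.77.
p-value = P(Z < 0.769) ≈ 0.7790.

z = 0.77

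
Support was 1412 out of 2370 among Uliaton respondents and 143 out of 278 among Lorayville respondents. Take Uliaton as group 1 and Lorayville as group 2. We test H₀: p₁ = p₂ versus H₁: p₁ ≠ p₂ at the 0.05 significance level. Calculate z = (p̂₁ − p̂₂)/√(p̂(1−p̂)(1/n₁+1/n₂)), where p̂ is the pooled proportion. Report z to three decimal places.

z = 2.608

p̂₁ = 1412/2370 = 0.59578, p̂₂ = 143/278 = 0.51439.
Pooled p̂ = (1412+143)/(2370+278) = 1555/2648 = 0.58724.
SE = √(p̂(1−p̂)(1/n₁+1/n₂)) = √(0.58724·0.41276·0.00401906) = √(0.000974181) = 0.03121.
z = (0.59578 − 0.51439)/0.03121 = 0.08139/0.03121 = 2.608.
Two-sided p-value ≈ 2·Φ(−2.608) = 0.0091. With α = 0.05, reject H₀.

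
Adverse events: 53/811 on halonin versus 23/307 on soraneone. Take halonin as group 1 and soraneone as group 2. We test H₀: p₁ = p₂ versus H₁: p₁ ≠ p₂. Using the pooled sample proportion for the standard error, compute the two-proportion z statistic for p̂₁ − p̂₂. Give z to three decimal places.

p̂₁ = 53/811 ≈ 0.06535, p̂₂ = 23/307 ≈ 0.07492.
Pooled p̂ = (53+23)/(811+307) = 76/1118 = 0.06798.
SE = √(0.0633575 × 0.00449037) = 0.01687.
z = (0.06535 − 0.07492)/0.01687 = -0.00957/0.01687 = -0.567.
p-value = 2·P(Z > 0.567) ≈ 0.5706.

z = -0.567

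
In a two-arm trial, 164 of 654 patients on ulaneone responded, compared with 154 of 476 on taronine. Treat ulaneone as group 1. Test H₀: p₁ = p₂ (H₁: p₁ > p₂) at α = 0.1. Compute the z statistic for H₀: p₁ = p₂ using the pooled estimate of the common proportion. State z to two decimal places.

p̂₁ = 164/654 = 0.25076, p̂₂ = 154/476 = 0.32353.
Pooled p̂ = (164+154)/(654+476) = 318/1130 = 0.28142.
SE = √(p̂(1−p̂)(1/n₁+1/n₂)) = √(0.28142·0.71858·0.00362989) = √(0.00073404) = 0.02709.
z = (0.25076 − 0.32353)/0.02709 = -0.07277/0.02709 = -2.69.
p-value = P(Z > -2.686) ≈ 0.9964, so at α = 0.1 we fail to reject H₀.

z = -2.69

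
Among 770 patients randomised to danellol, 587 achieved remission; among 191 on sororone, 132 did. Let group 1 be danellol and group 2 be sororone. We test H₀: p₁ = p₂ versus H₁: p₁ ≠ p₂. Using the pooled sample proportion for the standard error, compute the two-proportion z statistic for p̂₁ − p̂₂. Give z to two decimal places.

p̂₁ = 587/770 ≈ 0.7623, p̂₂ = 132/191 ≈ 0.6911.
Pooled p̂ = (587+132)/(770+191) = 719/961 = 0.7482.
SE = √(0.188407 × 0.0065343) = 0.0351.
z = (0.7623 − 0.6911)/0.0351 = 0.0712/0.0351 = 2.03.

z = 2.03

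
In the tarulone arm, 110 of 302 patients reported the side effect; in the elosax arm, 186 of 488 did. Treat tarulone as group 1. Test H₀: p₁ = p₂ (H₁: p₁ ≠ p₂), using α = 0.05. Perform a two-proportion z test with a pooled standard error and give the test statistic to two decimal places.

p̂₁ = 110/302 ≈ 0.3642, p̂₂ = 186/488 ≈ 0.3811.
Pooled p̂ = (110+186)/(302+488) = 296/790 = 0.3747.
SE = √(0.234296 × 0.00536044) = 0.0354.
z = (0.3642 − 0.3811)/0.0354 = -0.0169/0.0354 = -0.48.
p-value = 2·P(Z > 0.477) ≈ 0.6333, so at α = 0.05 we fail to reject H₀.

z = -0.48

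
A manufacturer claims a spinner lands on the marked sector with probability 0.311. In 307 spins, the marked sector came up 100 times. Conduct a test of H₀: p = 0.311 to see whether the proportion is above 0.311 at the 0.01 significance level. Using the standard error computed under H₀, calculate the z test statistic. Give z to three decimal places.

p̂ = 100/307 ≈ 0.32573.
Under H₀, SE = √(0.311·0.689/307) = √(0.000697977) = 0.02642.
z = (0.32573 − 0.311)/0.02642 = 0.01473/0.02642 = 0.558.
p-value = P(Z > 0.558) ≈ 0.2885; since p > α = 0.01, fail to reject H₀.

z = 0.558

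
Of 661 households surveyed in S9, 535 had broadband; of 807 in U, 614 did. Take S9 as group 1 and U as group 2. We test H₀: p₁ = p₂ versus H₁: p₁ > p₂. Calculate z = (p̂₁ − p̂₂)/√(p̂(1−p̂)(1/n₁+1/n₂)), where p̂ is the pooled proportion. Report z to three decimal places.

p̂₁ = 535/661 = 0.809380, p̂₂ = 614/807 = 0.760843.
Pooled p̂ = (535+614)/(661+807) = 1149/1468 = 0.782698.
SE = √(p̂(1−p̂)(1/n₁+1/n₂)) = √(0.782698·0.217302·0.00275202) = √(0.000468069) = 0.021635.
z = (0.809380 − 0.760843)/0.021635 = 0.048537/0.021635 = 2.243.

z = 2.243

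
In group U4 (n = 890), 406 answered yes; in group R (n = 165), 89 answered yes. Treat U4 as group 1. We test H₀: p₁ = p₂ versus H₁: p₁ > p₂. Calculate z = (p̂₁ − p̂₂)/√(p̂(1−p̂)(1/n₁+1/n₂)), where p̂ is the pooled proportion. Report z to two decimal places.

p̂₁ = 406/890 ≈ 0.4562, p̂₂ = 89/165 ≈ 0.5394.
Pooled p̂ = (406+89)/(890+165) = 495/1055 = 0.4692.
SE = √(0.249051 × 0.0071842) = 0.0423.
z = (0.4562 − 0.5394)/0.0423 = -0.0832/0.0423 = -1.97.

z = -1.97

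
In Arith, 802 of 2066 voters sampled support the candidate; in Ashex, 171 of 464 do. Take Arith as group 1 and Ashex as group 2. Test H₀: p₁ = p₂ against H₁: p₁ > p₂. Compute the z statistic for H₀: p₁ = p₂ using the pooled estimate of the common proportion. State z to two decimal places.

z = 0.79

p̂₁ = 802/2066 ≈ 0.3882, p̂₂ = 171/464 ≈ 0.3685.
Pooled p̂ = (802+171)/(2066+464) = 973/2530 = 0.3846.
SE = √(p̂(1−p̂)(1/n₁+1/n₂)) = √(0.3846·0.6154·0.0026392) = √(0.000624644) = 0.0250.
z = (0.3882 − 0.3685)/0.0250 = 0.0197/0.0250 = 0.79.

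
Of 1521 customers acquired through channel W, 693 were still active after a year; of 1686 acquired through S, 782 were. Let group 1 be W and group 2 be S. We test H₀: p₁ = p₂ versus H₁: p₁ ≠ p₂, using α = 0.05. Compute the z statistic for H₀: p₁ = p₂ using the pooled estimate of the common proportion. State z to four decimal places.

z = -0.4652

p̂₁ = 693/1521 ≈ 0.455621, p̂₂ = 782/1686 ≈ 0.463820.
Pooled p̂ = (693+782)/(1521+1686) = 1475/3207 = 0.459931.
SE = √(0.248395 × 0.00125058) = 0.017625.
z = (0.455621 − 0.463820)/0.017625 = -0.008199/0.017625 = -0.4652.
p-value = 2·P(Z > 0.465) ≈ 0.6418. With α = 0.05, fail to reject H₀.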